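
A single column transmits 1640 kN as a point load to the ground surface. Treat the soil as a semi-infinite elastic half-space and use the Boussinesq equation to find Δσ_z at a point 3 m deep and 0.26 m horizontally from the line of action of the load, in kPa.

Boussinesq vertical stress below a point load on an elastic half-space:
Δσ_z = 3P/(2πz²) · [1 + (r/z)²]^(−5/2)
r/z = 0.26/3 = 0.086667; [1+(r/z)²]^(−5/2) = 0.98147.
Δσ_z = 3×1640/(2π×3²) × 0.98147 = 87.005 × 0.98147 = 85.39 kPa

Δσ_z ≈ 85.4 kPa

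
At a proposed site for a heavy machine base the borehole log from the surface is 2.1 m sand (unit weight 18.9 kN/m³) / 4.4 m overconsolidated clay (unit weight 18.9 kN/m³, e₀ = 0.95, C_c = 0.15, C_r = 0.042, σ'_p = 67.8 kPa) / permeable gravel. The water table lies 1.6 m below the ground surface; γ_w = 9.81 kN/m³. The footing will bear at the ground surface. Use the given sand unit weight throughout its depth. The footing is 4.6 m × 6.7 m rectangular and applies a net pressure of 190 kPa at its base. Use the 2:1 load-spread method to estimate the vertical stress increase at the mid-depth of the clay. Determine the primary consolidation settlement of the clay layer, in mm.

S_c ≈ 85.9 mm

Mid-depth of clay below the ground surface: z = 2.1 + 4.4/2 = 4.3 m.
Total vertical stress at mid-clay: σ_v = 18.9×2.1 + 18.9×2.2 = 81.27 kPa.
Pore pressure: u = 9.81×(4.3 − 1.6) = 26.487 kPa.
Initial effective stress: σ'_0 = σ_v − u = 81.27 − 26.487 = 54.783 kPa.
Stress increase at mid-clay by the 2:1 spreading method:
Δσ = qBL/((B+z)(L+z)) = 190×4.6×6.7/((4.6+4.3)(6.7+4.3)) = 59.814 kPa
Final effective stress: σ'_f = 54.783 + 59.814 = 114.6 kPa.
σ'_f = 114.6 > σ'_p = 67.8 kPa, so the stress path crosses the preconsolidation pressure — recompression up to σ'_p, then virgin compression beyond:
S_c = H/(1+e₀)·[C_r·log₁₀(σ'_p/σ'_0) + C_c·log₁₀(σ'_f/σ'_p)]
    = 4.4/1.95 × [0.042×log₁₀(67.8/54.783) + 0.15×log₁₀(114.6/67.8)]
    = 2.2564 × [0.0038885 + 0.034193] = 0.08593 m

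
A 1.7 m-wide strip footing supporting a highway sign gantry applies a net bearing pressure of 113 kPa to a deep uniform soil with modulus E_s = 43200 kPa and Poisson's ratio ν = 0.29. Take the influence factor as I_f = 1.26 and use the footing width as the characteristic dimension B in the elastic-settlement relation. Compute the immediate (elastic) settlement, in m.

S_e ≈ 0.00513 m

Immediate (elastic) settlement: S_e = q·B·(1−ν²)/E_s · I_f.
S_e = 113 × 1.7 × (1 − 0.29²) / 43200 × 1.26
    = 113 × 1.7 × 0.9159 / 43200 × 1.26
    = 0.005132 m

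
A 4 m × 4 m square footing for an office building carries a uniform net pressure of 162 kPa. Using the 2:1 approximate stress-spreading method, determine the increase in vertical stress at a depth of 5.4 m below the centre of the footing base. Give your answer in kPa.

Δσ_z ≈ 29.3 kPa

By the 2:1 method the load spreads at 1 horizontal : 2 vertical, so at depth z the loaded area has grown by z in each plan dimension:
Δσ = qBL/((B+z)(L+z)) = 162×4×4/((4+5.4)(4+5.4)) = 29.335 kPa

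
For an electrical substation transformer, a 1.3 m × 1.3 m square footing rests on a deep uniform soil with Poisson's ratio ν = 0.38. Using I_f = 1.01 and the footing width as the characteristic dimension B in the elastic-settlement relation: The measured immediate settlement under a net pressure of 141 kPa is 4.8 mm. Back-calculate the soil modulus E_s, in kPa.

E_s ≈ 33000 kPa

S_e = q·B·(1−ν²)/E_s · I_f  ⇒  E_s = q·B·(1−ν²)·I_f / S_e.
E_s = 141 × 1.3 × 0.8556 × 1.01 / 0.0048 = 33000 kPa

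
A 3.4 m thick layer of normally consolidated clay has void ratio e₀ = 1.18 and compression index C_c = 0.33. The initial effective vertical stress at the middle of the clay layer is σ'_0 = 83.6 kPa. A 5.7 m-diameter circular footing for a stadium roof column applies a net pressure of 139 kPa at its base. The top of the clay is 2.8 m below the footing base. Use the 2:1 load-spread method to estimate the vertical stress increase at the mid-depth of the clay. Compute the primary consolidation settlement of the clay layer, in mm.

Mid-depth of clay below the footing base: z = 2.8 + 3.4/2 = 4.5 m.
Stress increase at mid-clay by the 2:1 spreading method:
Δσ ≈ qD²/(D+z)² = 139×5.7²/(5.7+4.5)² = 43.407 kPa
Final effective stress: σ'_f = σ'_0 + Δσ = 83.6 + 43.407 = 127.01 kPa.
Normally consolidated clay, so the full stress increment lies on the virgin compression line:
S_c = C_c·H/(1+e₀)·log₁₀(σ'_f/σ'_0) = 0.33×3.4/(1+1.18)×log₁₀(127.01/83.6)
    = 0.51468 × 0.18163 = 0.09348 m

S_c ≈ 93.5 mm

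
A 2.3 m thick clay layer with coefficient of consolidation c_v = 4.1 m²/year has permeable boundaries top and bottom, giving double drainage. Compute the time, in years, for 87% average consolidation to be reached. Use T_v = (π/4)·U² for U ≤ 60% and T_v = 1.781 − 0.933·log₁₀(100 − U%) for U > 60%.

Drainage path length: H_d = H/2 = 1.15 m (double drainage).
U > 60%: T_v = 1.781 − 0.933·log₁₀(100 − 87) = 0.74169.
t = T_v·H_d²/c_v = 0.74169×1.15²/4.1 = 0.2392 years.

t ≈ 0.239 years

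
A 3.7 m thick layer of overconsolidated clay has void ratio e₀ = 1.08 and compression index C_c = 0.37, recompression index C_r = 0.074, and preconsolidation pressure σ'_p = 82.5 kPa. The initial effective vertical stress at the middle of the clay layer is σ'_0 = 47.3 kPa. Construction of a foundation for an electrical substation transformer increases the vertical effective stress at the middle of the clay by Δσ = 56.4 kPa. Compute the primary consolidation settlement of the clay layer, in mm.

Final effective stress: σ'_f = 47.3 + 56.4 = 103.7 kPa.
σ'_f = 103.7 > σ'_p = 82.5 kPa, so the stress path crosses the preconsolidation pressure — recompression up to σ'_p, then virgin compression beyond:
S_c = H/(1+e₀)·[C_r·log₁₀(σ'_p/σ'_0) + C_c·log₁₀(σ'_f/σ'_p)]
    = 3.7/2.08 × [0.074×log₁₀(82.5/47.3) + 0.37×log₁₀(103.7/82.5)]
    = 1.7788 × [0.017878 + 0.03675] = 0.09717 m

S_c ≈ 97.2 mm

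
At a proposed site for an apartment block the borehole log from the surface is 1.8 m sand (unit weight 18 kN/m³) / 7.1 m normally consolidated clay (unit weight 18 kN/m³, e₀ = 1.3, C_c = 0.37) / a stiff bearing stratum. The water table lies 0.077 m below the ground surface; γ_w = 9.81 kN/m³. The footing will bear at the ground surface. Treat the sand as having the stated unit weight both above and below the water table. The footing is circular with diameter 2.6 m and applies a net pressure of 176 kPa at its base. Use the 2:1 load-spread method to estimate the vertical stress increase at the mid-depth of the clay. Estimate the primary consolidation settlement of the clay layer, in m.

S_c ≈ 0.175 m

Mid-depth of clay below the ground surface: z = 1.8 + 7.1/2 = 5.35 m.
Total vertical stress at mid-clay: σ_v = 18×1.8 + 18×3.55 = 96.3 kPa.
Pore pressure: u = 9.81×(5.35 − 0.077) = 51.728 kPa.
Initial effective stress: σ'_0 = σ_v − u = 96.3 − 51.728 = 44.572 kPa.
Stress increase at mid-clay by the 2:1 spreading method:
Δσ ≈ qD²/(D+z)² = 176×2.6²/(2.6+5.35)² = 18.825 kPa
Final effective stress: σ'_f = σ'_0 + Δσ = 44.572 + 18.825 = 63.397 kPa.
Normally consolidated clay, so the full stress increment lies on the virgin compression line:
S_c = C_c·H/(1+e₀)·log₁₀(σ'_f/σ'_0) = 0.37×7.1/(1+1.3)×log₁₀(63.397/44.572)
    = 1.1422 × 0.15301 = 0.1748 m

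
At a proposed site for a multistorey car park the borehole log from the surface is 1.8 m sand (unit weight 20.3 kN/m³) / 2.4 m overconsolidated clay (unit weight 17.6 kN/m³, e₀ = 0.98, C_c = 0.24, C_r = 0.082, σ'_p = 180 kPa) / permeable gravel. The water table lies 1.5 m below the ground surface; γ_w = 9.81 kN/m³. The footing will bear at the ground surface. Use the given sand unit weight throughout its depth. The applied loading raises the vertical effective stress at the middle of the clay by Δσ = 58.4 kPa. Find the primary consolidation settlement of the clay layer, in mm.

Mid-depth of clay below the ground surface: z = 1.8 + 2.4/2 = 3 m.
Total vertical stress at mid-clay: σ_v = 20.3×1.8 + 17.6×1.2 = 57.66 kPa.
Pore pressure: u = 9.81×(3 − 1.5) = 14.715 kPa.
Initial effective stress: σ'_0 = σ_v − u = 57.66 − 14.715 = 42.945 kPa.
Final effective stress: σ'_f = 42.945 + 58.4 = 101.34 kPa.
σ'_f = 101.34 ≤ σ'_p = 180 kPa, so the clay remains overconsolidated and only the recompression index applies:
S_c = C_r·H/(1+e₀)·log₁₀(σ'_f/σ'_0) = 0.082×2.4/1.98×log₁₀(101.34/42.945)
    = 0.099392 × 0.37287 = 0.03706 m

S_c ≈ 37.1 mm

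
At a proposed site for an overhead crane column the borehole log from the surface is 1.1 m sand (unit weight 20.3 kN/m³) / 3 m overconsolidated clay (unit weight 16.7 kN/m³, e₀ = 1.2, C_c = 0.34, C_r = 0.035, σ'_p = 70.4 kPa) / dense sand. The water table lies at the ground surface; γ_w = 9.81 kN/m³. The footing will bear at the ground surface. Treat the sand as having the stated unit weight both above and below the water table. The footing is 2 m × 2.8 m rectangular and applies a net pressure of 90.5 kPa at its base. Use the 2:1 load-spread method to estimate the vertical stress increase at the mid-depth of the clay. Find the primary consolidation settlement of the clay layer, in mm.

Mid-depth of clay below the ground surface: z = 1.1 + 3/2 = 2.6 m.
Total vertical stress at mid-clay: σ_v = 20.3×1.1 + 16.7×1.5 = 47.38 kPa.
Pore pressure: u = 9.81×(2.6 − 0) = 25.506 kPa.
Initial effective stress: σ'_0 = σ_v − u = 47.38 − 25.506 = 21.874 kPa.
Stress increase at mid-clay by the 2:1 spreading method:
Δσ = qBL/((B+z)(L+z)) = 90.5×2×2.8/((2+2.6)(2.8+2.6)) = 20.403 kPa
Final effective stress: σ'_f = 21.874 + 20.403 = 42.277 kPa.
σ'_f = 42.277 ≤ σ'_p = 70.4 kPa, so the clay remains overconsolidated and only the recompression index applies:
S_c = C_r·H/(1+e₀)·log₁₀(σ'_f/σ'_0) = 0.035×3/2.2×log₁₀(42.277/21.874)
    = 0.047726 × 0.28618 = 0.01366 m

S_c ≈ 13.7 mm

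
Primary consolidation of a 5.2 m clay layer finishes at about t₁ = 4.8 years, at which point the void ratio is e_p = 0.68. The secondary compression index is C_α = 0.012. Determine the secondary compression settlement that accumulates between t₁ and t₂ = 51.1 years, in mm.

S_s ≈ 38.2 mm

Secondary compression: S_s = C_α·H/(1+e_p)·log₁₀(t₂/t₁)
S_s = 0.012×5.2/(1+0.68)×log₁₀(51.1/4.8)
    = 0.03714 × 1.027 = 0.03815 m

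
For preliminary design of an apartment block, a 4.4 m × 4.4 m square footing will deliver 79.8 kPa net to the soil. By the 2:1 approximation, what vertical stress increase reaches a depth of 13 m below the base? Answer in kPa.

By the 2:1 method the load spreads at 1 horizontal : 2 vertical, so at depth z the loaded area has grown by z in each plan dimension:
Δσ = qBL/((B+z)(L+z)) = 79.8×4.4×4.4/((4.4+13)(4.4+13)) = 5.1028 kPa

Δσ_z ≈ 5.1 kPa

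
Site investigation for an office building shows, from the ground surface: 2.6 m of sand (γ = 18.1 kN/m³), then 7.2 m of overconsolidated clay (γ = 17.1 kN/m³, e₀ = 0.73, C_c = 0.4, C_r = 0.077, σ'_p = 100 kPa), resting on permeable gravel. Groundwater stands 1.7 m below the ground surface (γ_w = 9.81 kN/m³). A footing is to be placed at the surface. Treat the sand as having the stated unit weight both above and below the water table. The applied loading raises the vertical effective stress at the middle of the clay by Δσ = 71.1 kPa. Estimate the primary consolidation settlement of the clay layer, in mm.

Mid-depth of clay below the ground surface: z = 2.6 + 7.2/2 = 6.2 m.
Total vertical stress at mid-clay: σ_v = 18.1×2.6 + 17.1×3.6 = 108.62 kPa.
Pore pressure: u = 9.81×(6.2 − 1.7) = 44.145 kPa.
Initial effective stress: σ'_0 = σ_v − u = 108.62 − 44.145 = 64.475 kPa.
Final effective stress: σ'_f = 64.475 + 71.1 = 135.57 kPa.
σ'_f = 135.57 > σ'_p = 100 kPa, so the stress path crosses the preconsolidation pressure — recompression up to σ'_p, then virgin compression beyond:
S_c = H/(1+e₀)·[C_r·log₁₀(σ'_p/σ'_0) + C_c·log₁₀(σ'_f/σ'_p)]
    = 7.2/1.73 × [0.077×log₁₀(100/64.475) + 0.4×log₁₀(135.57/100)]
    = 4.1618 × [0.014677 + 0.052865] = 0.2811 m

S_c ≈ 281 mm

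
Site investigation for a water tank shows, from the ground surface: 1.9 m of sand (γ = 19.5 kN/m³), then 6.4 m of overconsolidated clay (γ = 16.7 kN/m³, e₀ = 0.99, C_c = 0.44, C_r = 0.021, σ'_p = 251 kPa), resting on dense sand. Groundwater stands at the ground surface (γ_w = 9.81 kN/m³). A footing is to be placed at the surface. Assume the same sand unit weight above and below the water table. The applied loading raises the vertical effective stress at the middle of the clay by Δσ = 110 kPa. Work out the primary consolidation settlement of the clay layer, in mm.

Mid-depth of clay below the ground surface: z = 1.9 + 6.4/2 = 5.1 m.
Total vertical stress at mid-clay: σ_v = 19.5×1.9 + 16.7×3.2 = 90.49 kPa.
Pore pressure: u = 9.81×(5.1 − 0) = 50.031 kPa.
Initial effective stress: σ'_0 = σ_v − u = 90.49 − 50.031 = 40.459 kPa.
Final effective stress: σ'_f = 40.459 + 110 = 150.46 kPa.
σ'_f = 150.46 ≤ σ'_p = 251 kPa, so the clay remains overconsolidated and only the recompression index applies:
S_c = C_r·H/(1+e₀)·log₁₀(σ'_f/σ'_0) = 0.021×6.4/1.99×log₁₀(150.46/40.459)
    = 0.067538 × 0.57041 = 0.03852 m

S_c ≈ 38.5 mm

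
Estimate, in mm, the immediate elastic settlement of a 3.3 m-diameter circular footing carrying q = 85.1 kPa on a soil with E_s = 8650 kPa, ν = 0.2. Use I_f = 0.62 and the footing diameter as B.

S_e ≈ 19.3 mm

Immediate (elastic) settlement: S_e = q·B·(1−ν²)/E_s · I_f.
S_e = 85.1 × 3.3 × (1 − 0.2²) / 8650 × 0.62
    = 85.1 × 3.3 × 0.96 / 8650 × 0.62
    = 0.01932 m = 19.32 mm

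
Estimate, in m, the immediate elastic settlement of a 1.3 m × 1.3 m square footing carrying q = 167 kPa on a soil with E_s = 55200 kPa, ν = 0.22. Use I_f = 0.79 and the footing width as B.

Immediate (elastic) settlement: S_e = q·B·(1−ν²)/E_s · I_f.
S_e = 167 × 1.3 × (1 − 0.22²) / 55200 × 0.79
    = 167 × 1.3 × 0.9516 / 55200 × 0.79
    = 0.002957 m

S_e ≈ 0.00296 m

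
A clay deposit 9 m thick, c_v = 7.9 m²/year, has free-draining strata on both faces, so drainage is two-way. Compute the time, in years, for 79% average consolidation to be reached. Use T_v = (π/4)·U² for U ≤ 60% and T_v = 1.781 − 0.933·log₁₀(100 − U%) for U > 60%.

Drainage path length: H_d = H/2 = 4.5 m (double drainage).
U > 60%: T_v = 1.781 − 0.933·log₁₀(100 − 79) = 0.54737.
t = T_v·H_d²/c_v = 0.54737×4.5²/7.9 = 1.403 years.

t ≈ 1.4 years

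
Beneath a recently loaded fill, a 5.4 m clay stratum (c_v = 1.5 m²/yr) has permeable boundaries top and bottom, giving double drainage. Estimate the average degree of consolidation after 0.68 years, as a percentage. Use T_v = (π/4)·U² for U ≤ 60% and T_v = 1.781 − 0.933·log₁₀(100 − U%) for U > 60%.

Drainage path length: H_d = H/2 = 2.7 m (double drainage).
T_v = c_v·t/H_d² = 1.5×0.68/2.7² = 0.13992.
T_v = 0.13992 corresponds to the U ≤ 60% branch:
U = √(4T_v/π) = 0.4221

U ≈ 42.2 %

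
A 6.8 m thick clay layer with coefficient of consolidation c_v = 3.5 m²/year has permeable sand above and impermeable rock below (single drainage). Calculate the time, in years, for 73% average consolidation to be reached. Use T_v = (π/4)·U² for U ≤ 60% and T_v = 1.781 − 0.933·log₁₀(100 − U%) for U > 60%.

t ≈ 5.89 years

Drainage path length: H_d = H = 6.8 m (single drainage).
U > 60%: T_v = 1.781 − 0.933·log₁₀(100 − 73) = 0.44554.
t = T_v·H_d²/c_v = 0.44554×6.8²/3.5 = 5.886 years.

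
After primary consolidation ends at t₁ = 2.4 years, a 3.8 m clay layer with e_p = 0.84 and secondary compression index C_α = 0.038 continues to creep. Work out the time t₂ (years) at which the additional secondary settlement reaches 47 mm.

t₂ ≈ 9.53 years

S_s = C_α·H/(1+e_p)·log₁₀(t₂/t₁) ⇒ log₁₀(t₂/t₁) = S_s·(1+e_p)/(C_α·H).
log₁₀(t₂/t₁) = 0.047 × (1+0.84) / (0.038×3.8) = 0.5989
t₂ = t₁ × 10^0.5989 = 2.4 × 3.971 = 9.53 years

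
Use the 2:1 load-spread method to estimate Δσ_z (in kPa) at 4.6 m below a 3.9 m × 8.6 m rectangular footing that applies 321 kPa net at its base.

Δσ_z ≈ 96 kPa

By the 2:1 method the load spreads at 1 horizontal : 2 vertical, so at depth z the loaded area has grown by z in each plan dimension:
Δσ = qBL/((B+z)(L+z)) = 321×3.9×8.6/((3.9+4.6)(8.6+4.6)) = 95.957 kPa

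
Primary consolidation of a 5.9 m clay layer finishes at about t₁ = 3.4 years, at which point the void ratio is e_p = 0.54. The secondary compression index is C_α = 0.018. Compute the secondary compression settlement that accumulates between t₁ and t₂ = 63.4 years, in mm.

Secondary compression: S_s = C_α·H/(1+e_p)·log₁₀(t₂/t₁)
S_s = 0.018×5.9/(1+0.54)×log₁₀(63.4/3.4)
    = 0.06896 × 1.271 = 0.08762 m

S_s ≈ 87.6 mm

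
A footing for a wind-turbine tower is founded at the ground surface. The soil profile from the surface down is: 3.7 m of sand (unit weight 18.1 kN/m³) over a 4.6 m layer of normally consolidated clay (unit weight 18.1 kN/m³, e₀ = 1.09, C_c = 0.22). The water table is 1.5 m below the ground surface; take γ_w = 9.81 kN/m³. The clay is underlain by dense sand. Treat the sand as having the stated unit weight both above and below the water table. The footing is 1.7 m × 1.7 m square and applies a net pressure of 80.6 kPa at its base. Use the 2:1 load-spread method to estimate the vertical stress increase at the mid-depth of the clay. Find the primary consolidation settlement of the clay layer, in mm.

S_c ≈ 12.4 mm

Mid-depth of clay below the ground surface: z = 3.7 + 4.6/2 = 6 m.
Total vertical stress at mid-clay: σ_v = 18.1×3.7 + 18.1×2.3 = 108.6 kPa.
Pore pressure: u = 9.81×(6 − 1.5) = 44.145 kPa.
Initial effective stress: σ'_0 = σ_v − u = 108.6 − 44.145 = 64.455 kPa.
Stress increase at mid-clay by the 2:1 spreading method:
Δσ = qBL/((B+z)(L+z)) = 80.6×1.7×1.7/((1.7+6)(1.7+6)) = 3.9287 kPa
Final effective stress: σ'_f = σ'_0 + Δσ = 64.455 + 3.9287 = 68.384 kPa.
Normally consolidated clay, so the full stress increment lies on the virgin compression line:
S_c = C_c·H/(1+e₀)·log₁₀(σ'_f/σ'_0) = 0.22×4.6/(1+1.09)×log₁₀(68.384/64.455)
    = 0.48421 × 0.025698 = 0.01244 m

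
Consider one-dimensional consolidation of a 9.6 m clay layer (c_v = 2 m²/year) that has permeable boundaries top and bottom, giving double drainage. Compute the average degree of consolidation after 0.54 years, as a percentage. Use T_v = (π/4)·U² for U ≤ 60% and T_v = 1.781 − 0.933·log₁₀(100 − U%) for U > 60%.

U ≈ 24.4 %

Drainage path length: H_d = H/2 = 4.8 m (double drainage).
T_v = c_v·t/H_d² = 2×0.54/4.8² = 0.046875.
T_v = 0.046875 corresponds to the U ≤ 60% branch:
U = √(4T_v/π) = 0.2443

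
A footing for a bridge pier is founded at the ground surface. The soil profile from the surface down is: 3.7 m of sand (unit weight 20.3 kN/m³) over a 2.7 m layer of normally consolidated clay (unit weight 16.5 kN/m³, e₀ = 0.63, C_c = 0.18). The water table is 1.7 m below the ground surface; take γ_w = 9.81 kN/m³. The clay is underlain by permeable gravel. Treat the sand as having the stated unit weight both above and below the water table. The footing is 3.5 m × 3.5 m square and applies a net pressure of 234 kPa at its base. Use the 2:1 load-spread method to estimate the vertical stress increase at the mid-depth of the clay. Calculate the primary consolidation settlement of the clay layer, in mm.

S_c ≈ 61.5 mm

Mid-depth of clay below the ground surface: z = 3.7 + 2.7/2 = 5.05 m.
Total vertical stress at mid-clay: σ_v = 20.3×3.7 + 16.5×1.35 = 97.385 kPa.
Pore pressure: u = 9.81×(5.05 − 1.7) = 32.864 kPa.
Initial effective stress: σ'_0 = σ_v − u = 97.385 − 32.864 = 64.521 kPa.
Stress increase at mid-clay by the 2:1 spreading method:
Δσ = qBL/((B+z)(L+z)) = 234×3.5×3.5/((3.5+5.05)(3.5+5.05)) = 39.212 kPa
Final effective stress: σ'_f = σ'_0 + Δσ = 64.521 + 39.212 = 103.73 kPa.
Normally consolidated clay, so the full stress increment lies on the virgin compression line:
S_c = C_c·H/(1+e₀)·log₁₀(σ'_f/σ'_0) = 0.18×2.7/(1+0.63)×log₁₀(103.73/64.521)
    = 0.29816 × 0.2062 = 0.06148 m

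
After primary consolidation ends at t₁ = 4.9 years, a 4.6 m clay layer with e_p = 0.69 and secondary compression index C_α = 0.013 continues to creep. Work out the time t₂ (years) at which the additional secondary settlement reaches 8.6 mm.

S_s = C_α·H/(1+e_p)·log₁₀(t₂/t₁) ⇒ log₁₀(t₂/t₁) = S_s·(1+e_p)/(C_α·H).
log₁₀(t₂/t₁) = 0.0086 × (1+0.69) / (0.013×4.6) = 0.243
t₂ = t₁ × 10^0.243 = 4.9 × 1.75 = 8.575 years

t₂ ≈ 8.58 years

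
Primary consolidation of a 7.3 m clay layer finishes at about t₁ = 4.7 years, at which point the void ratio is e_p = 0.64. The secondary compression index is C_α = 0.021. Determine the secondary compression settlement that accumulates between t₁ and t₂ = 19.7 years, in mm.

Secondary compression: S_s = C_α·H/(1+e_p)·log₁₀(t₂/t₁)
S_s = 0.021×7.3/(1+0.64)×log₁₀(19.7/4.7)
    = 0.09348 × 0.6224 = 0.05818 m

S_s ≈ 58.2 mm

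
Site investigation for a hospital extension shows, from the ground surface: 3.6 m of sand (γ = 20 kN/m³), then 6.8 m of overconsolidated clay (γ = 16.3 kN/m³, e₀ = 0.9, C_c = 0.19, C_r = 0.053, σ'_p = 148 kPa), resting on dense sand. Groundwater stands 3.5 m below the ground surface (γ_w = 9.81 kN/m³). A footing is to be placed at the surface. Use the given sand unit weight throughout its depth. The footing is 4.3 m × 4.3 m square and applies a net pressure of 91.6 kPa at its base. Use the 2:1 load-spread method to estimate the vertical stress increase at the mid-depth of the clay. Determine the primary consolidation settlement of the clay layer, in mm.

Mid-depth of clay below the ground surface: z = 3.6 + 6.8/2 = 7 m.
Total vertical stress at mid-clay: σ_v = 20×3.6 + 16.3×3.4 = 127.42 kPa.
Pore pressure: u = 9.81×(7 − 3.5) = 34.335 kPa.
Initial effective stress: σ'_0 = σ_v − u = 127.42 − 34.335 = 93.085 kPa.
Stress increase at mid-clay by the 2:1 spreading method:
Δσ = qBL/((B+z)(L+z)) = 91.6×4.3×4.3/((4.3+7)(4.3+7)) = 13.264 kPa
Final effective stress: σ'_f = 93.085 + 13.264 = 106.35 kPa.
σ'_f = 106.35 ≤ σ'_p = 148 kPa, so the clay remains overconsolidated and only the recompression index applies:
S_c = C_r·H/(1+e₀)·log₁₀(σ'_f/σ'_0) = 0.053×6.8/1.9×log₁₀(106.35/93.085)
    = 0.18968 × 0.057858 = 0.01097 m

S_c ≈ 11 mm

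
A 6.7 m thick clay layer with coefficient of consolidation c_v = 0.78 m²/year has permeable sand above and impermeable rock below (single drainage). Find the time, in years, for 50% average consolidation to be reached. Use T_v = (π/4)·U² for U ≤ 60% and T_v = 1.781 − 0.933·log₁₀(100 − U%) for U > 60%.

t ≈ 11.3 years

Drainage path length: H_d = H = 6.7 m (single drainage).
U ≤ 60%: T_v = (π/4)·U² = (π/4)×0.5² = 0.19635.
t = T_v·H_d²/c_v = 0.19635×6.7²/0.78 = 11.3 years.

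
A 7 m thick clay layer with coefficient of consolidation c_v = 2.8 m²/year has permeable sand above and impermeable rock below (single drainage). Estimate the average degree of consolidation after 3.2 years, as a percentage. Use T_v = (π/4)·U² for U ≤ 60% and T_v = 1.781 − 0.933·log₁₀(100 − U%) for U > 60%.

Drainage path length: H_d = H = 7 m (single drainage).
T_v = c_v·t/H_d² = 2.8×3.2/7² = 0.18286.
T_v = 0.18286 corresponds to the U ≤ 60% branch:
U = √(4T_v/π) = 0.4825

U ≈ 48.3 %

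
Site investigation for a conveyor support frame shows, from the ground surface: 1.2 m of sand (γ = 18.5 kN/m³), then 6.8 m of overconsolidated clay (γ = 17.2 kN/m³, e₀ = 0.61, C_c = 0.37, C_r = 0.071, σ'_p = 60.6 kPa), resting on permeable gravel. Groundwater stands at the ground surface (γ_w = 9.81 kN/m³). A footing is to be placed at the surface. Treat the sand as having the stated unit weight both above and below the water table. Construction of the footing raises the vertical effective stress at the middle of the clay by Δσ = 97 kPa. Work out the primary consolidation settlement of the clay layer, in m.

Mid-depth of clay below the ground surface: z = 1.2 + 6.8/2 = 4.6 m.
Total vertical stress at mid-clay: σ_v = 18.5×1.2 + 17.2×3.4 = 80.68 kPa.
Pore pressure: u = 9.81×(4.6 − 0) = 45.126 kPa.
Initial effective stress: σ'_0 = σ_v − u = 80.68 − 45.126 = 35.554 kPa.
Final effective stress: σ'_f = 35.554 + 97 = 132.55 kPa.
σ'_f = 132.55 > σ'_p = 60.6 kPa, so the stress path crosses the preconsolidation pressure — recompression up to σ'_p, then virgin compression beyond:
S_c = H/(1+e₀)·[C_r·log₁₀(σ'_p/σ'_0) + C_c·log₁₀(σ'_f/σ'_p)]
    = 6.8/1.61 × [0.071×log₁₀(60.6/35.554) + 0.37×log₁₀(132.55/60.6)]
    = 4.2236 × [0.016442 + 0.12577] = 0.6006 m

S_c ≈ 0.601 m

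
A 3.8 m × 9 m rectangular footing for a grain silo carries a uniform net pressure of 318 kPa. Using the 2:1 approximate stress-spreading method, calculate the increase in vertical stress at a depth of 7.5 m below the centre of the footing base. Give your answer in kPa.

Δσ_z ≈ 58.3 kPa

By the 2:1 method the load spreads at 1 horizontal : 2 vertical, so at depth z the loaded area has grown by z in each plan dimension:
Δσ = qBL/((B+z)(L+z)) = 318×3.8×9/((3.8+7.5)(9+7.5)) = 58.33 kPa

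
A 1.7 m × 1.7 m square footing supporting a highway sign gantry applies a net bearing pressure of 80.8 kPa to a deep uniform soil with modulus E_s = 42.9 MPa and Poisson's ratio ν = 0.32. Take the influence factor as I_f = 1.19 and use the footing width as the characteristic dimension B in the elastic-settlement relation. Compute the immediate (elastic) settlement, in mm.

Immediate (elastic) settlement: S_e = q·B·(1−ν²)/E_s · I_f.
E_s = 42.9 MPa = 42900 kPa.
S_e = 80.8 × 1.7 × (1 − 0.32²) / 42900 × 1.19
    = 80.8 × 1.7 × 0.8976 / 42900 × 1.19
    = 0.00342 m = 3.42 mm

S_e ≈ 3.42 mm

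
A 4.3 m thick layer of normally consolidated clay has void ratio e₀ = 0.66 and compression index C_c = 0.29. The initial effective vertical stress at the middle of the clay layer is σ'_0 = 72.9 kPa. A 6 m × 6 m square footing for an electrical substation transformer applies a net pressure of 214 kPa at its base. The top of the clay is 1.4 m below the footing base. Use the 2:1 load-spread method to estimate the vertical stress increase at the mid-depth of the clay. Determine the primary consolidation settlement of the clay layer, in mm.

Mid-depth of clay below the footing base: z = 1.4 + 4.3/2 = 3.55 m.
Stress increase at mid-clay by the 2:1 spreading method:
Δσ = qBL/((B+z)(L+z)) = 214×6×6/((6+3.55)(6+3.55)) = 84.471 kPa
Final effective stress: σ'_f = σ'_0 + Δσ = 72.9 + 84.471 = 157.37 kPa.
Normally consolidated clay, so the full stress increment lies on the virgin compression line:
S_c = C_c·H/(1+e₀)·log₁₀(σ'_f/σ'_0) = 0.29×4.3/(1+0.66)×log₁₀(157.37/72.9)
    = 0.7512 × 0.33419 = 0.251 m

S_c ≈ 251 mm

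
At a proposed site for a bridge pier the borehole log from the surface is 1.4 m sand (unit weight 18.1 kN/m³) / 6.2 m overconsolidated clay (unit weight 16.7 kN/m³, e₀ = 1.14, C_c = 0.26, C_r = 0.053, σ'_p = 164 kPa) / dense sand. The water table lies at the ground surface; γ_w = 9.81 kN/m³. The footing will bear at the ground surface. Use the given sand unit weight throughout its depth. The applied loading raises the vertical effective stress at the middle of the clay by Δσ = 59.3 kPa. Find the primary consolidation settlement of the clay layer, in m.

Mid-depth of clay below the ground surface: z = 1.4 + 6.2/2 = 4.5 m.
Total vertical stress at mid-clay: σ_v = 18.1×1.4 + 16.7×3.1 = 77.11 kPa.
Pore pressure: u = 9.81×(4.5 − 0) = 44.145 kPa.
Initial effective stress: σ'_0 = σ_v − u = 77.11 − 44.145 = 32.965 kPa.
Final effective stress: σ'_f = 32.965 + 59.3 = 92.265 kPa.
σ'_f = 92.265 ≤ σ'_p = 164 kPa, so the clay remains overconsolidated and only the recompression index applies:
S_c = C_r·H/(1+e₀)·log₁₀(σ'_f/σ'_0) = 0.053×6.2/2.14×log₁₀(92.265/32.965)
    = 0.15355 × 0.44698 = 0.06863 m

S_c ≈ 0.0686 m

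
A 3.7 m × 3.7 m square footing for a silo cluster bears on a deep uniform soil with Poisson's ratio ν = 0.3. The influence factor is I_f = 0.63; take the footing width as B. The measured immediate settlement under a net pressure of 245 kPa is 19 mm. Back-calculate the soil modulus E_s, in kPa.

S_e = q·B·(1−ν²)/E_s · I_f  ⇒  E_s = q·B·(1−ν²)·I_f / S_e.
E_s = 245 × 3.7 × 0.91 × 0.63 / 0.019 = 27350 kPa

E_s ≈ 27400 kPa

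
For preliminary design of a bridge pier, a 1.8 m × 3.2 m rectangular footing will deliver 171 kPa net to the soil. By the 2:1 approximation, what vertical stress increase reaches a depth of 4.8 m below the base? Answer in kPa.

By the 2:1 method the load spreads at 1 horizontal : 2 vertical, so at depth z the loaded area has grown by z in each plan dimension:
Δσ = qBL/((B+z)(L+z)) = 171×1.8×3.2/((1.8+4.8)(3.2+4.8)) = 18.655 kPa

Δσ_z ≈ 18.7 kPa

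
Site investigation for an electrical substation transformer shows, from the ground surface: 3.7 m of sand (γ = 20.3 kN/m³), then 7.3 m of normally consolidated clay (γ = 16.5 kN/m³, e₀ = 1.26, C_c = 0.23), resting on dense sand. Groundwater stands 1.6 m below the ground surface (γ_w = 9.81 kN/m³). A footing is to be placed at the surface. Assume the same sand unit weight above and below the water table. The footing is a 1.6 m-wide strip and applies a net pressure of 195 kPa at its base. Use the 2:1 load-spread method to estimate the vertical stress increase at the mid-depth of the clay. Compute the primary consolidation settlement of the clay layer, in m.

S_c ≈ 0.118 m

Mid-depth of clay below the ground surface: z = 3.7 + 7.3/2 = 7.35 m.
Total vertical stress at mid-clay: σ_v = 20.3×3.7 + 16.5×3.65 = 135.34 kPa.
Pore pressure: u = 9.81×(7.35 − 1.6) = 56.408 kPa.
Initial effective stress: σ'_0 = σ_v − u = 135.34 − 56.408 = 78.932 kPa.
Stress increase at mid-clay by the 2:1 spreading method:
Δσ = qB/(B+z) = 195×1.6/(1.6+7.35) = 34.86 kPa
Final effective stress: σ'_f = σ'_0 + Δσ = 78.932 + 34.86 = 113.79 kPa.
Normally consolidated clay, so the full stress increment lies on the virgin compression line:
S_c = C_c·H/(1+e₀)·log₁₀(σ'_f/σ'_0) = 0.23×7.3/(1+1.26)×log₁₀(113.79/78.932)
    = 0.74292 × 0.15885 = 0.118 m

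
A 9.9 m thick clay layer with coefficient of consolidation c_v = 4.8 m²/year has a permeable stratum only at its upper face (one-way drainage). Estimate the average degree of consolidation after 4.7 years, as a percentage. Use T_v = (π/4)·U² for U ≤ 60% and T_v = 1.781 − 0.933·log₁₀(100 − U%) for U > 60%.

Drainage path length: H_d = H = 9.9 m (single drainage).
T_v = c_v·t/H_d² = 4.8×4.7/9.9² = 0.23018.
T_v = 0.23018 corresponds to the U ≤ 60% branch:
U = √(4T_v/π) = 0.5414

U ≈ 54.1 %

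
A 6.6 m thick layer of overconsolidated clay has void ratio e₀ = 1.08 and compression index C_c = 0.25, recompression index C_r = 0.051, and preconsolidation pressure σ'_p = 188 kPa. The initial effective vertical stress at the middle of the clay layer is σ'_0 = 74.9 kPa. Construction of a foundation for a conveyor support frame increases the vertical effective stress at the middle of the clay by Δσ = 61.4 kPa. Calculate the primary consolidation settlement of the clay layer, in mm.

Final effective stress: σ'_f = 74.9 + 61.4 = 136.3 kPa.
σ'_f = 136.3 ≤ σ'_p = 188 kPa, so the clay remains overconsolidated and only the recompression index applies:
S_c = C_r·H/(1+e₀)·log₁₀(σ'_f/σ'_0) = 0.051×6.6/2.08×log₁₀(136.3/74.9)
    = 0.16183 × 0.26001 = 0.04208 m

S_c ≈ 42.1 mm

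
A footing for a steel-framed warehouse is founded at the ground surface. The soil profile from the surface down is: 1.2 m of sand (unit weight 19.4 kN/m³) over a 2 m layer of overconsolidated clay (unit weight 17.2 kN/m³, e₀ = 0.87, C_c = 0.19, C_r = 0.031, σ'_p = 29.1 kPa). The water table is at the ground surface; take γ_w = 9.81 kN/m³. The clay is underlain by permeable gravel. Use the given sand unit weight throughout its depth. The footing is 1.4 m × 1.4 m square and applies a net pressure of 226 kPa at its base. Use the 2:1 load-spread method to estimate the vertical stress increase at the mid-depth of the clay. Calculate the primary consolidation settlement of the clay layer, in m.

S_c ≈ 0.0593 m

Mid-depth of clay below the ground surface: z = 1.2 + 2/2 = 2.2 m.
Total vertical stress at mid-clay: σ_v = 19.4×1.2 + 17.2×1 = 40.48 kPa.
Pore pressure: u = 9.81×(2.2 − 0) = 21.582 kPa.
Initial effective stress: σ'_0 = σ_v − u = 40.48 − 21.582 = 18.898 kPa.
Stress increase at mid-clay by the 2:1 spreading method:
Δσ = qBL/((B+z)(L+z)) = 226×1.4×1.4/((1.4+2.2)(1.4+2.2)) = 34.179 kPa
Final effective stress: σ'_f = 18.898 + 34.179 = 53.077 kPa.
σ'_f = 53.077 > σ'_p = 29.1 kPa, so the stress path crosses the preconsolidation pressure — recompression up to σ'_p, then virgin compression beyond:
S_c = H/(1+e₀)·[C_r·log₁₀(σ'_p/σ'_0) + C_c·log₁₀(σ'_f/σ'_p)]
    = 2/1.87 × [0.031×log₁₀(29.1/18.898) + 0.19×log₁₀(53.077/29.1)]
    = 1.0695 × [0.0058118 + 0.049593] = 0.05926 m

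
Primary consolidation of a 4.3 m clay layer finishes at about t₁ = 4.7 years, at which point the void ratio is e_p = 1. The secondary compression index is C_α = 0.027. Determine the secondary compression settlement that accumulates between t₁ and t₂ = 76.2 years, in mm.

S_s ≈ 70.2 mm

Secondary compression: S_s = C_α·H/(1+e_p)·log₁₀(t₂/t₁)
S_s = 0.027×4.3/(1+1)×log₁₀(76.2/4.7)
    = 0.05805 × 1.21 = 0.07023 m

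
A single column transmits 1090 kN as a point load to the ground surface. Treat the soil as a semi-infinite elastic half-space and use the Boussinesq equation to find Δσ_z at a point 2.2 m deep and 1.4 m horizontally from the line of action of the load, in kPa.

Boussinesq vertical stress below a point load on an elastic half-space:
Δσ_z = 3P/(2πz²) · [1 + (r/z)²]^(−5/2)
r/z = 1.4/2.2 = 0.63636; [1+(r/z)²]^(−5/2) = 0.42741.
Δσ_z = 3×1090/(2π×2.2²) × 0.42741 = 107.53 × 0.42741 = 45.96 kPa

Δσ_z ≈ 46 kPa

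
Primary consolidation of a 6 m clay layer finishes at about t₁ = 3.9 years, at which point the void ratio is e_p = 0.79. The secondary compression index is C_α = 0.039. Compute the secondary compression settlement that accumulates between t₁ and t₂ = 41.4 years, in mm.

Secondary compression: S_s = C_α·H/(1+e_p)·log₁₀(t₂/t₁)
S_s = 0.039×6/(1+0.79)×log₁₀(41.4/3.9)
    = 0.1307 × 1.026 = 0.1341 m

S_s ≈ 134 mm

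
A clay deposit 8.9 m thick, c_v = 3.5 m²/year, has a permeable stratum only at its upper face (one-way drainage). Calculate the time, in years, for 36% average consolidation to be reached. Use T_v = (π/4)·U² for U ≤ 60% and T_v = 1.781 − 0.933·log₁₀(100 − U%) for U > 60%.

t ≈ 2.3 years

Drainage path length: H_d = H = 8.9 m (single drainage).
U ≤ 60%: T_v = (π/4)·U² = (π/4)×0.36² = 0.10179.
t = T_v·H_d²/c_v = 0.10179×8.9²/3.5 = 2.304 years.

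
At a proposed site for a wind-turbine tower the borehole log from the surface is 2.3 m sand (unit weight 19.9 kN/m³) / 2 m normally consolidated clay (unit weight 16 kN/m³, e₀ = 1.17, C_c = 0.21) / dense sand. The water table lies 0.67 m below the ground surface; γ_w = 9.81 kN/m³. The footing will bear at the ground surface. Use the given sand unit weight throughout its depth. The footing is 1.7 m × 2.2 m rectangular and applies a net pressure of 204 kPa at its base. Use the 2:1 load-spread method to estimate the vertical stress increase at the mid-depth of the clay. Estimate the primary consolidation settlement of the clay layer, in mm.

Mid-depth of clay below the ground surface: z = 2.3 + 2/2 = 3.3 m.
Total vertical stress at mid-clay: σ_v = 19.9×2.3 + 16×1 = 61.77 kPa.
Pore pressure: u = 9.81×(3.3 − 0.67) = 25.8 kPa.
Initial effective stress: σ'_0 = σ_v − u = 61.77 − 25.8 = 35.97 kPa.
Stress increase at mid-clay by the 2:1 spreading method:
Δσ = qBL/((B+z)(L+z)) = 204×1.7×2.2/((1.7+3.3)(2.2+3.3)) = 27.744 kPa
Final effective stress: σ'_f = σ'_0 + Δσ = 35.97 + 27.744 = 63.714 kPa.
Normally consolidated clay, so the full stress increment lies on the virgin compression line:
S_c = C_c·H/(1+e₀)·log₁₀(σ'_f/σ'_0) = 0.21×2/(1+1.17)×log₁₀(63.714/35.97)
    = 0.19355 × 0.24829 = 0.04806 m

S_c ≈ 48.1 mm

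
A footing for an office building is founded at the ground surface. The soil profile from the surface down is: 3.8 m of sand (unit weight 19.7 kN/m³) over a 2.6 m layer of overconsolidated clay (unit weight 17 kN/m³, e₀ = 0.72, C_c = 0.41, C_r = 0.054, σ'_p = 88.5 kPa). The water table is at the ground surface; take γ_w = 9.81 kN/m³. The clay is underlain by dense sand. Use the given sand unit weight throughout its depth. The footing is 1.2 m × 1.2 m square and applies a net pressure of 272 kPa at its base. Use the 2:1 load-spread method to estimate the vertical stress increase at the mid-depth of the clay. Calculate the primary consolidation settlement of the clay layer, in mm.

S_c ≈ 6.77 mm

Mid-depth of clay below the ground surface: z = 3.8 + 2.6/2 = 5.1 m.
Total vertical stress at mid-clay: σ_v = 19.7×3.8 + 17×1.3 = 96.96 kPa.
Pore pressure: u = 9.81×(5.1 − 0) = 50.031 kPa.
Initial effective stress: σ'_0 = σ_v − u = 96.96 − 50.031 = 46.929 kPa.
Stress increase at mid-clay by the 2:1 spreading method:
Δσ = qBL/((B+z)(L+z)) = 272×1.2×1.2/((1.2+5.1)(1.2+5.1)) = 9.8685 kPa
Final effective stress: σ'_f = 46.929 + 9.8685 = 56.797 kPa.
σ'_f = 56.797 ≤ σ'_p = 88.5 kPa, so the clay remains overconsolidated and only the recompression index applies:
S_c = C_r·H/(1+e₀)·log₁₀(σ'_f/σ'_0) = 0.054×2.6/1.72×log₁₀(56.797/46.929)
    = 0.081626 × 0.082884 = 0.006766 m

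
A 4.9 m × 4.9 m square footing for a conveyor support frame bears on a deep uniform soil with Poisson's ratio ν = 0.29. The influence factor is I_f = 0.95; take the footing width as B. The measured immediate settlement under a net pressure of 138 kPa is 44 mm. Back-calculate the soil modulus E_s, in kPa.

S_e = q·B·(1−ν²)/E_s · I_f  ⇒  E_s = q·B·(1−ν²)·I_f / S_e.
E_s = 138 × 4.9 × 0.9159 × 0.95 / 0.044 = 13370 kPa

E_s ≈ 13400 kPa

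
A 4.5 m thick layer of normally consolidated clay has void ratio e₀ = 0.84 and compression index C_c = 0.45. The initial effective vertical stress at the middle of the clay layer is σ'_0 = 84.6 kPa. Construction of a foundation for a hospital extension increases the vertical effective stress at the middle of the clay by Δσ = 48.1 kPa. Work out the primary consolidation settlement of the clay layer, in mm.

Final effective stress: σ'_f = σ'_0 + Δσ = 84.6 + 48.1 = 132.7 kPa.
Normally consolidated clay, so the full stress increment lies on the virgin compression line:
S_c = C_c·H/(1+e₀)·log₁₀(σ'_f/σ'_0) = 0.45×4.5/(1+0.84)×log₁₀(132.7/84.6)
    = 1.1005 × 0.1955 = 0.2151 m

S_c ≈ 215 mm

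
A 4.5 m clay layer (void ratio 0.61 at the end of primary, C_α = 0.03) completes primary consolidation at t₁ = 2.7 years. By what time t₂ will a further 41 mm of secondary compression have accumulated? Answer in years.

S_s = C_α·H/(1+e_p)·log₁₀(t₂/t₁) ⇒ log₁₀(t₂/t₁) = S_s·(1+e_p)/(C_α·H).
log₁₀(t₂/t₁) = 0.041 × (1+0.61) / (0.03×4.5) = 0.489
t₂ = t₁ × 10^0.489 = 2.7 × 3.083 = 8.324 years

t₂ ≈ 8.32 years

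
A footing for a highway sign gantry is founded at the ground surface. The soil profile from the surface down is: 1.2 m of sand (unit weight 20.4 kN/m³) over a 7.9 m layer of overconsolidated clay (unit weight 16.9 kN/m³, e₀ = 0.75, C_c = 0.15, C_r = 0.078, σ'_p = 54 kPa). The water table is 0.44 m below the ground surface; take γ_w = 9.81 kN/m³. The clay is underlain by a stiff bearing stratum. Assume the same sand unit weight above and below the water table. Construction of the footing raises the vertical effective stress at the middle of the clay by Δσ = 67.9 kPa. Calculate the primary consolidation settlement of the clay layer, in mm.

Mid-depth of clay below the ground surface: z = 1.2 + 7.9/2 = 5.15 m.
Total vertical stress at mid-clay: σ_v = 20.4×1.2 + 16.9×3.95 = 91.235 kPa.
Pore pressure: u = 9.81×(5.15 − 0.44) = 46.205 kPa.
Initial effective stress: σ'_0 = σ_v − u = 91.235 − 46.205 = 45.03 kPa.
Final effective stress: σ'_f = 45.03 + 67.9 = 112.93 kPa.
σ'_f = 112.93 > σ'_p = 54 kPa, so the stress path crosses the preconsolidation pressure — recompression up to σ'_p, then virgin compression beyond:
S_c = H/(1+e₀)·[C_r·log₁₀(σ'_p/σ'_0) + C_c·log₁₀(σ'_f/σ'_p)]
    = 7.9/1.75 × [0.078×log₁₀(54/45.03) + 0.15×log₁₀(112.93/54)]
    = 4.5143 × [0.0061536 + 0.048062] = 0.2447 m

S_c ≈ 245 mm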